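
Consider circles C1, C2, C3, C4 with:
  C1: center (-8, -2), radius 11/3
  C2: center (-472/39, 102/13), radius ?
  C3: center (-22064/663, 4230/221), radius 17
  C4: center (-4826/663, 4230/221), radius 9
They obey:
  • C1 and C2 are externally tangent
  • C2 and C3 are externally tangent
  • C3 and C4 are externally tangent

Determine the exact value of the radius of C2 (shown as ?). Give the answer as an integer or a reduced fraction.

7

1. [ext C1·C2]  r_C2² + (22/3)r_C2 − 301/3 = 0  ⇒  r_C2 = 7 (r>0 drops 1)
2. [ext C2·C3]  r_C2² + 34r_C2 − 287 = 0  ⇒  r_C2 = 7 (r>0 drops 1)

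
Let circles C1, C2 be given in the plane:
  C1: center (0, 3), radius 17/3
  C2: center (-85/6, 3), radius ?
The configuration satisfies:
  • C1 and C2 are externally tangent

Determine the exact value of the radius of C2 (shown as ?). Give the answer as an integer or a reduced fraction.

17/2

1. [ext C1·C2]  r_C2² + (34/3)r_C2 − 2023/12 = 0  ⇒  r_C2 = 17/2 (r>0 drops 1)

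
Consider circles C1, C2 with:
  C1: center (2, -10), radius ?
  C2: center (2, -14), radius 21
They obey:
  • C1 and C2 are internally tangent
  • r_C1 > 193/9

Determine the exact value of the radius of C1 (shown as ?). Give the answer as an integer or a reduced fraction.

1. [int C1,C2]  r_C1² − 42r_C1 + 425 = 0  ⇒  r_C1 = 17 or 25
2. given r_C1 > 193/9: keep 25

25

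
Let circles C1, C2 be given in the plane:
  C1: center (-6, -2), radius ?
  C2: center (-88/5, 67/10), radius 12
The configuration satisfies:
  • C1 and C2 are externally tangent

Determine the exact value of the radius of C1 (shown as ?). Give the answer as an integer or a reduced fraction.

5/2

1. [ext C1·C2]  r_C1² + 24r_C1 − 265/4 = 0  ⇒  r_C1 = 5/2 (r>0 drops 1)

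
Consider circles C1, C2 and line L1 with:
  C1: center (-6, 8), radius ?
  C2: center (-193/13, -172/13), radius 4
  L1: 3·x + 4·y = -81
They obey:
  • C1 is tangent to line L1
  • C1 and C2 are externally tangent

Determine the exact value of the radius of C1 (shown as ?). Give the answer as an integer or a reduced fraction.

1. [C1‖L1]  r_C1² − 361 = 0  ⇒  r_C1 = 19 (r>0 drops 1)
2. [ext C1·C2]  r_C1² + 8r_C1 − 513 = 0  ⇒  r_C1 = 19 (r>0 drops 1)

19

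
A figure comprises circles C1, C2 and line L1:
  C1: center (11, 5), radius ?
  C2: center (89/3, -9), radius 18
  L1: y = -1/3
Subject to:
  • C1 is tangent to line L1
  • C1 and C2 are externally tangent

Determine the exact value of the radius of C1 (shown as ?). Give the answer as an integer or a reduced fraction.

16/3

1. [C1‖L1]  r_C1² − 256/9 = 0  ⇒  r_C1 = 16/3 (r>0 drops 1)
2. [ext C1·C2]  r_C1² + 36r_C1 − 1984/9 = 0  ⇒  r_C1 = 16/3 (r>0 drops 1)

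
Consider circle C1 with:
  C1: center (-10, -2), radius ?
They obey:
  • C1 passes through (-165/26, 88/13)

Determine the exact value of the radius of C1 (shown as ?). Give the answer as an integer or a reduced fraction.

19/2

1. [C1∋P]  r_C1² − 361/4 = 0  ⇒  r_C1 = 19/2 (r>0 drops 1)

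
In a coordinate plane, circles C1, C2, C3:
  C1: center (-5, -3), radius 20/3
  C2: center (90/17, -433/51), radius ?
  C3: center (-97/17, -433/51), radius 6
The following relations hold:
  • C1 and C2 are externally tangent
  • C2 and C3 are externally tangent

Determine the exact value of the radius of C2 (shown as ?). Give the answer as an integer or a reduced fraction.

1. [ext C1·C2]  r_C2² + (40/3)r_C2 − 275/3 = 0  ⇒  r_C2 = 5 (r>0 drops 1)
2. [ext C2·C3]  r_C2² + 12r_C2 − 85 = 0  ⇒  r_C2 = 5 (r>0 drops 1)

5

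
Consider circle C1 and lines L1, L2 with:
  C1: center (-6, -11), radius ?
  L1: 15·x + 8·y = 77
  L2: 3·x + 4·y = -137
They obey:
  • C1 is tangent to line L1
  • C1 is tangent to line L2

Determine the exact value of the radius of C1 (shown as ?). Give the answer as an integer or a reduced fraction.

15

1. [C1‖L1]  r_C1² − 225 = 0  ⇒  r_C1 = 15 (r>0 drops 1)
2. [C1‖L2]  r_C1² − 225 = 0  ⇒  r_C1 = 15 (r>0 drops 1)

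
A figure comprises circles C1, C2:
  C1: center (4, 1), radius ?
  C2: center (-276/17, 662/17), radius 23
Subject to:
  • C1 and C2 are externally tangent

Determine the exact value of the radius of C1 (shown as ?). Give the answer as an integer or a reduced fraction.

1. [ext C1·C2]  r_C1² + 46r_C1 − 1320 = 0  ⇒  r_C1 = 20 (r>0 drops 1)

20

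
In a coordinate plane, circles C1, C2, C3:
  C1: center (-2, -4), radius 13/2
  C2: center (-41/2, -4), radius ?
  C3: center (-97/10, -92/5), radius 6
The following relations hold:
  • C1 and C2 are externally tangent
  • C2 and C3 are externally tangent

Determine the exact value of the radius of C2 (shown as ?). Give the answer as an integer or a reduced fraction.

12

1. [ext C1·C2]  r_C2² + 13r_C2 − 300 = 0  ⇒  r_C2 = 12 (r>0 drops 1)
2. [ext C2·C3]  r_C2² + 12r_C2 − 288 = 0  ⇒  r_C2 = 12 (r>0 drops 1)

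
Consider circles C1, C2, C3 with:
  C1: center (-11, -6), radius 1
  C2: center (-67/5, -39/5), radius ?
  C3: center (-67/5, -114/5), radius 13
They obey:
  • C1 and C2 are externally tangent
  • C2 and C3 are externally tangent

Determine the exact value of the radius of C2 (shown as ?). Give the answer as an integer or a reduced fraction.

2

1. [ext C1·C2]  r_C2² + 2r_C2 − 8 = 0  ⇒  r_C2 = 2 (r>0 drops 1)
2. [ext C2·C3]  r_C2² + 26r_C2 − 56 = 0  ⇒  r_C2 = 2 (r>0 drops 1)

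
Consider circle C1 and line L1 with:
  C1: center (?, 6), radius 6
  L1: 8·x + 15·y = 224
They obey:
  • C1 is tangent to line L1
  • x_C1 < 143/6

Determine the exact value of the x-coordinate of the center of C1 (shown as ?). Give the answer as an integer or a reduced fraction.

1. [C1‖L1]  x_C1² − (67/2)x_C1 + 118 = 0  ⇒  x_C1 = 4 or 59/2
2. given x_C1 < 143/6: keep 4

4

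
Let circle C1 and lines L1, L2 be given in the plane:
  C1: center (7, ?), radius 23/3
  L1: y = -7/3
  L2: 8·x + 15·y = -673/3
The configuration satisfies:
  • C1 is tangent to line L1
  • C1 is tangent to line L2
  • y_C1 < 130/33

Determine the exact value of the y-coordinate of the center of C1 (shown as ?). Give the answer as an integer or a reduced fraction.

1. [C1‖L1]  y_C1² + (14/3)y_C1 − 160/3 = 0  ⇒  y_C1 = -10 or 16/3
2. [C1‖L2]  y_C1² + (1682/45)y_C1 + 2464/9 = 0  ⇒  y_C1 = -1232/45 or -10

-10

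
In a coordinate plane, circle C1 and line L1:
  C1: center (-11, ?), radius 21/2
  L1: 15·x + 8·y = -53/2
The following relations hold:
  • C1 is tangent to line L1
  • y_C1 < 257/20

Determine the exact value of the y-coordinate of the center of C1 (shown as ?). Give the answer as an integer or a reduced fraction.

-5

1. [C1‖L1]  y_C1² − (277/8)y_C1 − 1585/8 = 0  ⇒  y_C1 = -5 or 317/8
2. given y_C1 < 257/20: keep -5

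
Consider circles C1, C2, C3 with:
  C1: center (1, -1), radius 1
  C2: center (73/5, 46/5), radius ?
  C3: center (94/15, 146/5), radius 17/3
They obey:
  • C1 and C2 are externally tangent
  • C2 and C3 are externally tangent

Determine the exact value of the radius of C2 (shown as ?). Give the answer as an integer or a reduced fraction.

1. [ext C1·C2]  r_C2² + 2r_C2 − 288 = 0  ⇒  r_C2 = 16 (r>0 drops 1)
2. [ext C2·C3]  r_C2² + (34/3)r_C2 − 1312/3 = 0  ⇒  r_C2 = 16 (r>0 drops 1)

16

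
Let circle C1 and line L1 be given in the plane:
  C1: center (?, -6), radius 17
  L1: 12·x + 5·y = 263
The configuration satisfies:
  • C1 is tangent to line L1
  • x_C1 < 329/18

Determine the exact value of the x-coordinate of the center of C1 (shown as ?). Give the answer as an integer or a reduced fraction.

6

1. [C1‖L1]  x_C1² − (293/6)x_C1 + 257 = 0  ⇒  x_C1 = 6 or 257/6
2. given x_C1 < 329/18: keep 6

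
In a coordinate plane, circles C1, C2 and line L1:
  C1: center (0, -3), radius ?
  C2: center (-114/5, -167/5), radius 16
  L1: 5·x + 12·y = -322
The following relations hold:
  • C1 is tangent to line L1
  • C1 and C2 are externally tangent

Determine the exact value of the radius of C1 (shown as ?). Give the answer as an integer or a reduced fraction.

22

1. [C1‖L1]  r_C1² − 484 = 0  ⇒  r_C1 = 22 (r>0 drops 1)
2. [ext C1·C2]  r_C1² + 32r_C1 − 1188 = 0  ⇒  r_C1 = 22 (r>0 drops 1)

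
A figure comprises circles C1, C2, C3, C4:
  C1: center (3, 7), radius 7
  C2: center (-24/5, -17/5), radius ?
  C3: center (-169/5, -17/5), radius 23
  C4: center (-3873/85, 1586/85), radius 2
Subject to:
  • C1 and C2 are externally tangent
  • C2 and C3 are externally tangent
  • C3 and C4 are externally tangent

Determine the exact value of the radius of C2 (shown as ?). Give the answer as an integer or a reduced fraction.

6

1. [ext C1·C2]  r_C2² + 14r_C2 − 120 = 0  ⇒  r_C2 = 6 (r>0 drops 1)
2. [ext C2·C3]  r_C2² + 46r_C2 − 312 = 0  ⇒  r_C2 = 6 (r>0 drops 1)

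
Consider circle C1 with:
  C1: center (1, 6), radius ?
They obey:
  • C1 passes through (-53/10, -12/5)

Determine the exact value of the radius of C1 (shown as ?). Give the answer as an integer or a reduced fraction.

1. [C1∋P]  r_C1² − 441/4 = 0  ⇒  r_C1 = 21/2 (r>0 drops 1)

21/2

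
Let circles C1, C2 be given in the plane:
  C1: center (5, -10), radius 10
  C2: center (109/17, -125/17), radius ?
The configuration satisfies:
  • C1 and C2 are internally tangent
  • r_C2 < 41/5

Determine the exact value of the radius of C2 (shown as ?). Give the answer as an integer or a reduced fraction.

1. [int C1,C2]  r_C2² − 20r_C2 + 91 = 0  ⇒  r_C2 = 7 or 13
2. given r_C2 < 41/5: keep 7

7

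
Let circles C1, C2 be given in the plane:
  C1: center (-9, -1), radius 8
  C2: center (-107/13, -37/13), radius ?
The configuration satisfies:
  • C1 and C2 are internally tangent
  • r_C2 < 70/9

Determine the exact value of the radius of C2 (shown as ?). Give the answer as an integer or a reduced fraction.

6

1. [int C1,C2]  r_C2² − 16r_C2 + 60 = 0  ⇒  r_C2 = 6 or 10
2. given r_C2 < 70/9: keep 6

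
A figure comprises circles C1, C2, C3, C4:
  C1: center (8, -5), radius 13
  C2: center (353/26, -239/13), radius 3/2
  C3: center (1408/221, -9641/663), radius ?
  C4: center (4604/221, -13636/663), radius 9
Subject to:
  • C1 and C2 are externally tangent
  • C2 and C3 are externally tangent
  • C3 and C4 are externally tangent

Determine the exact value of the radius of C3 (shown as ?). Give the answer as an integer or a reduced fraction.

20/3

1. [ext C2·C3]  r_C3² + 3r_C3 − 580/9 = 0  ⇒  r_C3 = 20/3 (r>0 drops 1)
2. [ext C3·C4]  r_C3² + 18r_C3 − 1480/9 = 0  ⇒  r_C3 = 20/3 (r>0 drops 1)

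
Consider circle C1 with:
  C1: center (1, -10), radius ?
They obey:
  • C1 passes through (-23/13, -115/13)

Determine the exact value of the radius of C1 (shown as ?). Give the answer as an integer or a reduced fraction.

1. [C1∋P]  r_C1² − 9 = 0  ⇒  r_C1 = 3 (r>0 drops 1)

3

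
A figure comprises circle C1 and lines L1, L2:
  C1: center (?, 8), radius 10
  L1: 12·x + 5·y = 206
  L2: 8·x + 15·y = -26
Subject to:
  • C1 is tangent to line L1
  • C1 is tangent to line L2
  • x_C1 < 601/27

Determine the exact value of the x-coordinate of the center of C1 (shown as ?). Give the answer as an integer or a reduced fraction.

3

1. [C1‖L1]  x_C1² − (83/3)x_C1 + 74 = 0  ⇒  x_C1 = 3 or 74/3
2. [C1‖L2]  x_C1² + (73/2)x_C1 − 237/2 = 0  ⇒  x_C1 = -79/2 or 3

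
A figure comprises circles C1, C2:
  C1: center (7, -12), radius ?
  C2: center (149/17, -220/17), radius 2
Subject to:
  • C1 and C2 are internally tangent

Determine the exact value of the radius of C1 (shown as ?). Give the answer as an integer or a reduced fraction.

4

1. [int C1,C2]  r_C1² − 4r_C1 = 0  ⇒  r_C1 = 4 (r>0 drops 1)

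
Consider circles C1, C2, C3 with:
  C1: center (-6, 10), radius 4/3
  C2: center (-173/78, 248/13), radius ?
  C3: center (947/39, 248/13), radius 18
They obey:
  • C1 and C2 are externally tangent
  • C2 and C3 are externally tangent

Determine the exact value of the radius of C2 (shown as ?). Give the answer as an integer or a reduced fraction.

17/2

1. [ext C1·C2]  r_C2² + (8/3)r_C2 − 1139/12 = 0  ⇒  r_C2 = 17/2 (r>0 drops 1)
2. [ext C2·C3]  r_C2² + 36r_C2 − 1513/4 = 0  ⇒  r_C2 = 17/2 (r>0 drops 1)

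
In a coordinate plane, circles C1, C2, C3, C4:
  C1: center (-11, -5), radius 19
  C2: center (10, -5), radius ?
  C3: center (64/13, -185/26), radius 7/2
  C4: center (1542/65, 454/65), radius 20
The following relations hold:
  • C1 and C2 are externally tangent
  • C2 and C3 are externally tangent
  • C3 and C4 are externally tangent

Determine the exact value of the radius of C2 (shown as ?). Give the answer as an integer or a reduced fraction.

2

1. [ext C1·C2]  r_C2² + 38r_C2 − 80 = 0  ⇒  r_C2 = 2 (r>0 drops 1)
2. [ext C2·C3]  r_C2² + 7r_C2 − 18 = 0  ⇒  r_C2 = 2 (r>0 drops 1)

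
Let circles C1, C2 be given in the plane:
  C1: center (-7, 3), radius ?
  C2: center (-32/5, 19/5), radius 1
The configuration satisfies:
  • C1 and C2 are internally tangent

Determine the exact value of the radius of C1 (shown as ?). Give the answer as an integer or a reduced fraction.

1. [int C1,C2]  r_C1² − 2r_C1 = 0  ⇒  r_C1 = 2 (r>0 drops 1)

2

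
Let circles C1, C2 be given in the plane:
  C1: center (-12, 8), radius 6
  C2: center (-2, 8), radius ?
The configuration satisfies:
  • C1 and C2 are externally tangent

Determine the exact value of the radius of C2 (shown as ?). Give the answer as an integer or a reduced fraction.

1. [ext C1·C2]  r_C2² + 12r_C2 − 64 = 0  ⇒  r_C2 = 4 (r>0 drops 1)

4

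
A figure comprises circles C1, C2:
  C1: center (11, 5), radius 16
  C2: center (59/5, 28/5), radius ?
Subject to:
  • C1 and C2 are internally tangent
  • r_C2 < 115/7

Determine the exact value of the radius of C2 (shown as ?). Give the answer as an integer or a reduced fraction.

1. [int C1,C2]  r_C2² − 32r_C2 + 255 = 0  ⇒  r_C2 = 15 or 17
2. given r_C2 < 115/7: keep 15

15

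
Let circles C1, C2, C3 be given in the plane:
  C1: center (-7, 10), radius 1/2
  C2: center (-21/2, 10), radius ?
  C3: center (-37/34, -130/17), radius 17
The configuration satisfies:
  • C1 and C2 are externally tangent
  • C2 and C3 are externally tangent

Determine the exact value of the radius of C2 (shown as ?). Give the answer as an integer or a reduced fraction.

3

1. [ext C1·C2]  r_C2² + 1r_C2 − 12 = 0  ⇒  r_C2 = 3 (r>0 drops 1)
2. [ext C2·C3]  r_C2² + 34r_C2 − 111 = 0  ⇒  r_C2 = 3 (r>0 drops 1)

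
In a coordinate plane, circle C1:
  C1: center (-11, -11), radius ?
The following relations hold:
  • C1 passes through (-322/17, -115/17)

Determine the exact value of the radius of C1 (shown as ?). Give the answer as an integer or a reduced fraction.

1. [C1∋P]  r_C1² − 81 = 0  ⇒  r_C1 = 9 (r>0 drops 1)

9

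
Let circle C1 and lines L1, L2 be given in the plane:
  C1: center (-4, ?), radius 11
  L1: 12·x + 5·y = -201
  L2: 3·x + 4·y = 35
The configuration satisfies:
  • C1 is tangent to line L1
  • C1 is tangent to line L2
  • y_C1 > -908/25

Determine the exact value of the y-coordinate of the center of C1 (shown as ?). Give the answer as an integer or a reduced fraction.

-2

1. [C1‖L1]  y_C1² + (306/5)y_C1 + 592/5 = 0  ⇒  y_C1 = -296/5 or -2
2. [C1‖L2]  y_C1² − (47/2)y_C1 − 51 = 0  ⇒  y_C1 = -2 or 51/2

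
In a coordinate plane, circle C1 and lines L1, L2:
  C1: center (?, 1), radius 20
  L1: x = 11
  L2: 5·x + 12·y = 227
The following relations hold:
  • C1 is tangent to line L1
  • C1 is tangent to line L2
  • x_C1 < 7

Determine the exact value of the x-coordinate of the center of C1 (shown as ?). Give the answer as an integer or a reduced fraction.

-9

1. [C1‖L1]  x_C1² − 22x_C1 − 279 = 0  ⇒  x_C1 = -9 or 31
2. [C1‖L2]  x_C1² − 86x_C1 − 855 = 0  ⇒  x_C1 = -9 or 95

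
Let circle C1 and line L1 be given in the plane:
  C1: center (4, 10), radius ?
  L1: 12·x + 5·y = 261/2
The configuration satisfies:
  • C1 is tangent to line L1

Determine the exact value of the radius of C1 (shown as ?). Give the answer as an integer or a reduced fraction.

1. [C1‖L1]  r_C1² − 25/4 = 0  ⇒  r_C1 = 5/2 (r>0 drops 1)

5/2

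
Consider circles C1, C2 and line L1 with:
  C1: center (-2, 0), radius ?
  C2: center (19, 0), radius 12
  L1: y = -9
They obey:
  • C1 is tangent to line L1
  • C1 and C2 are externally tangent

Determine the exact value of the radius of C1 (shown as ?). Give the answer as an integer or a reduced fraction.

9

1. [C1‖L1]  r_C1² − 81 = 0  ⇒  r_C1 = 9 (r>0 drops 1)
2. [ext C1·C2]  r_C1² + 24r_C1 − 297 = 0  ⇒  r_C1 = 9 (r>0 drops 1)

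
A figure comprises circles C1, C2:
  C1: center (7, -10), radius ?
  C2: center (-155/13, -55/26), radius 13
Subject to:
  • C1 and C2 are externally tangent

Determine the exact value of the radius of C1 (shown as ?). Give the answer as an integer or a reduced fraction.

15/2

1. [ext C1·C2]  r_C1² + 26r_C1 − 1005/4 = 0  ⇒  r_C1 = 15/2 (r>0 drops 1)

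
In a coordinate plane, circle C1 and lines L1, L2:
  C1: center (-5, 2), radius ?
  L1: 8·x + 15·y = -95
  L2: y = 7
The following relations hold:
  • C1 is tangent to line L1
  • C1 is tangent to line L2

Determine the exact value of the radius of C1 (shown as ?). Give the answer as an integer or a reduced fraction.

1. [C1‖L1]  r_C1² − 25 = 0  ⇒  r_C1 = 5 (r>0 drops 1)
2. [C1‖L2]  r_C1² − 25 = 0  ⇒  r_C1 = 5 (r>0 drops 1)

5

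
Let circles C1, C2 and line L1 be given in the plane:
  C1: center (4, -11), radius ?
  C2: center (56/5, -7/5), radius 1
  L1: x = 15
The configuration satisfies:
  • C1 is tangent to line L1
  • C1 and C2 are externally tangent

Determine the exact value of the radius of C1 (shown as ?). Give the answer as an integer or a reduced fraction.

1. [C1‖L1]  r_C1² − 121 = 0  ⇒  r_C1 = 11 (r>0 drops 1)
2. [ext C1·C2]  r_C1² + 2r_C1 − 143 = 0  ⇒  r_C1 = 11 (r>0 drops 1)

11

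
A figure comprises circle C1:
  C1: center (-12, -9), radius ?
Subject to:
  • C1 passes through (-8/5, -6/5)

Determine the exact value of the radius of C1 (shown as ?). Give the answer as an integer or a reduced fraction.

13

1. [C1∋P]  r_C1² − 169 = 0  ⇒  r_C1 = 13 (r>0 drops 1)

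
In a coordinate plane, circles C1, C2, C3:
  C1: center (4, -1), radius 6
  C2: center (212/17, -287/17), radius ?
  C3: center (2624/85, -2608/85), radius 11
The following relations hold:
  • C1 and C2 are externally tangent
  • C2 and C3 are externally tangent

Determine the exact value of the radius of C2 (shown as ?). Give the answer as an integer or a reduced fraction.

12

1. [ext C1·C2]  r_C2² + 12r_C2 − 288 = 0  ⇒  r_C2 = 12 (r>0 drops 1)
2. [ext C2·C3]  r_C2² + 22r_C2 − 408 = 0  ⇒  r_C2 = 12 (r>0 drops 1)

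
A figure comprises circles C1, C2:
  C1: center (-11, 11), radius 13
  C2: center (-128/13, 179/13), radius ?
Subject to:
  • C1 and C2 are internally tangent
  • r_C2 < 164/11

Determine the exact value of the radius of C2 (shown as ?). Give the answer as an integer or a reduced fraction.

1. [int C1,C2]  r_C2² − 26r_C2 + 160 = 0  ⇒  r_C2 = 10 or 16
2. given r_C2 < 164/11: keep 10

10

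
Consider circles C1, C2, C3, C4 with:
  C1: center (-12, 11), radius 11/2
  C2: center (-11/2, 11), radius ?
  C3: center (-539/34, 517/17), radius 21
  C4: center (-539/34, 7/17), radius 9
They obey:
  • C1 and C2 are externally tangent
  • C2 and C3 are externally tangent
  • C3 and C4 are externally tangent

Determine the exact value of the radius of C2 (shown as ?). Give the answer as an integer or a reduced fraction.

1. [ext C1·C2]  r_C2² + 11r_C2 − 12 = 0  ⇒  r_C2 = 1 (r>0 drops 1)
2. [ext C2·C3]  r_C2² + 42r_C2 − 43 = 0  ⇒  r_C2 = 1 (r>0 drops 1)

1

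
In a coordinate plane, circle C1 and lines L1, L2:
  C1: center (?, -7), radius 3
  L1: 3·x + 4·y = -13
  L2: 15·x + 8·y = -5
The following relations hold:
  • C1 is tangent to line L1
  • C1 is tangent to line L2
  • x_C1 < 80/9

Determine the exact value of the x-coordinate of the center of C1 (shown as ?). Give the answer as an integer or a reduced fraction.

0

1. [C1‖L1]  x_C1² − 10x_C1 = 0  ⇒  x_C1 = 0 or 10
2. [C1‖L2]  x_C1² − (34/5)x_C1 = 0  ⇒  x_C1 = 0 or 34/5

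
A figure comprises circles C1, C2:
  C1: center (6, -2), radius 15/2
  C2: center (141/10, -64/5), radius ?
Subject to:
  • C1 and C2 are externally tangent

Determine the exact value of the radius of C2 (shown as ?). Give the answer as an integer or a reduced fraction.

1. [ext C1·C2]  r_C2² + 15r_C2 − 126 = 0  ⇒  r_C2 = 6 (r>0 drops 1)

6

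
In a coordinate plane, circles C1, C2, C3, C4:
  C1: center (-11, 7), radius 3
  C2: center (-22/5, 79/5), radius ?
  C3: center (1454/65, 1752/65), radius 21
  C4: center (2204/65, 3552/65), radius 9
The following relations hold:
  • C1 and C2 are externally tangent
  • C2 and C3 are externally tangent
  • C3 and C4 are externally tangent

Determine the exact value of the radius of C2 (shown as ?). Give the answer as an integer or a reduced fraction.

8

1. [ext C1·C2]  r_C2² + 6r_C2 − 112 = 0  ⇒  r_C2 = 8 (r>0 drops 1)
2. [ext C2·C3]  r_C2² + 42r_C2 − 400 = 0  ⇒  r_C2 = 8 (r>0 drops 1)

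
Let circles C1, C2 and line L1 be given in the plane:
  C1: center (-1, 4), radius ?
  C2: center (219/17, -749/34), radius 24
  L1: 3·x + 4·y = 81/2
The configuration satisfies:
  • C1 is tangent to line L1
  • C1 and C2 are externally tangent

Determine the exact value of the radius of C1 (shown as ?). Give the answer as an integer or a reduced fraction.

11/2

1. [C1‖L1]  r_C1² − 121/4 = 0  ⇒  r_C1 = 11/2 (r>0 drops 1)
2. [ext C1·C2]  r_C1² + 48r_C1 − 1177/4 = 0  ⇒  r_C1 = 11/2 (r>0 drops 1)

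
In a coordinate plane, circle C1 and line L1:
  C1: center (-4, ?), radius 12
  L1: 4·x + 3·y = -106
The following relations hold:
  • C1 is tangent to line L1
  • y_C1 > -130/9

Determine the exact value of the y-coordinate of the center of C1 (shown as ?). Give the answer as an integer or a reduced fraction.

1. [C1‖L1]  y_C1² + 60y_C1 + 500 = 0  ⇒  y_C1 = -50 or -10
2. given y_C1 > -130/9: keep -10

-10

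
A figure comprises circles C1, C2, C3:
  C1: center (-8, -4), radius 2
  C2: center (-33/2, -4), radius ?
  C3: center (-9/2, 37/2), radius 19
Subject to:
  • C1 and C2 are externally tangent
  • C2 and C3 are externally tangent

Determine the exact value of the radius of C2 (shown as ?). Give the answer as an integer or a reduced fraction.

13/2

1. [ext C1·C2]  r_C2² + 4r_C2 − 273/4 = 0  ⇒  r_C2 = 13/2 (r>0 drops 1)
2. [ext C2·C3]  r_C2² + 38r_C2 − 1157/4 = 0  ⇒  r_C2 = 13/2 (r>0 drops 1)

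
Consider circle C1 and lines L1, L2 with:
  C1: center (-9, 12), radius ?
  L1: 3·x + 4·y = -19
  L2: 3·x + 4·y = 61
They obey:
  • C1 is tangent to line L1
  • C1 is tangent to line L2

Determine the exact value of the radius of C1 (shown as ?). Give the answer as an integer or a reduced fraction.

1. [C1‖L1]  r_C1² − 64 = 0  ⇒  r_C1 = 8 (r>0 drops 1)
2. [C1‖L2]  r_C1² − 64 = 0  ⇒  r_C1 = 8 (r>0 drops 1)

8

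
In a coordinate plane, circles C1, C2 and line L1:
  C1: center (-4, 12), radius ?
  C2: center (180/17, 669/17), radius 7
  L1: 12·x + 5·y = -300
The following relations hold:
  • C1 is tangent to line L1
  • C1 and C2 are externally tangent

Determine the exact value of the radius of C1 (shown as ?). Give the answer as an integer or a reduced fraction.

24

1. [C1‖L1]  r_C1² − 576 = 0  ⇒  r_C1 = 24 (r>0 drops 1)
2. [ext C1·C2]  r_C1² + 14r_C1 − 912 = 0  ⇒  r_C1 = 24 (r>0 drops 1)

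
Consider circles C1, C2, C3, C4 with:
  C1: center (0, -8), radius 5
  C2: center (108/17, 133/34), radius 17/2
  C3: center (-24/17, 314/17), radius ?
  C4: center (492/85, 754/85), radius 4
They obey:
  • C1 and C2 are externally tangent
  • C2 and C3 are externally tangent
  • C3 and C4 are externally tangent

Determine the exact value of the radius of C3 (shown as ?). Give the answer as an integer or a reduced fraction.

1. [ext C2·C3]  r_C3² + 17r_C3 − 200 = 0  ⇒  r_C3 = 8 (r>0 drops 1)
2. [ext C3·C4]  r_C3² + 8r_C3 − 128 = 0  ⇒  r_C3 = 8 (r>0 drops 1)

8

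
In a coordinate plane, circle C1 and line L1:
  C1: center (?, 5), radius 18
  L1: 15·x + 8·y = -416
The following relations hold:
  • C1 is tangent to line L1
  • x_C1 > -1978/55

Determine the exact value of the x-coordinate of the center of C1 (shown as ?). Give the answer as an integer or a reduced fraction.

-10

1. [C1‖L1]  x_C1² + (304/5)x_C1 + 508 = 0  ⇒  x_C1 = -254/5 or -10
2. given x_C1 > -1978/55: keep -10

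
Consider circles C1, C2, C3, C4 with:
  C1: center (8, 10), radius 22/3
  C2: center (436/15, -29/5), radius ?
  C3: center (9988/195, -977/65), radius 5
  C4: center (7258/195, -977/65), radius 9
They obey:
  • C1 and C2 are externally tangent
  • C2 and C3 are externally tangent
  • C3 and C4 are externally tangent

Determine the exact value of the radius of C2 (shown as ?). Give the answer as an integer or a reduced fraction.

1. [ext C1·C2]  r_C2² + (44/3)r_C2 − 1919/3 = 0  ⇒  r_C2 = 19 (r>0 drops 1)
2. [ext C2·C3]  r_C2² + 10r_C2 − 551 = 0  ⇒  r_C2 = 19 (r>0 drops 1)

19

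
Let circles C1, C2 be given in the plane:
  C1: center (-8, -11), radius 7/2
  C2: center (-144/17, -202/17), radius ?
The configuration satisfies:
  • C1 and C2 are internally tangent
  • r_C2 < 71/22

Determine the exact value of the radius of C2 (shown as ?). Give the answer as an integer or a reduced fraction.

5/2

1. [int C1,C2]  r_C2² − 7r_C2 + 45/4 = 0  ⇒  r_C2 = 5/2 or 9/2
2. given r_C2 < 71/22: keep 5/2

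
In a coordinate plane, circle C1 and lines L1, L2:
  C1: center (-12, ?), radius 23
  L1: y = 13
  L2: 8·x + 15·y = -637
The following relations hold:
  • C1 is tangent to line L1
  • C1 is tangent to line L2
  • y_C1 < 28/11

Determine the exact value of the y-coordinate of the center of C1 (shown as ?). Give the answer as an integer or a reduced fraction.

1. [C1‖L1]  y_C1² − 26y_C1 − 360 = 0  ⇒  y_C1 = -10 or 36
2. [C1‖L2]  y_C1² + (1082/15)y_C1 + 1864/3 = 0  ⇒  y_C1 = -932/15 or -10

-10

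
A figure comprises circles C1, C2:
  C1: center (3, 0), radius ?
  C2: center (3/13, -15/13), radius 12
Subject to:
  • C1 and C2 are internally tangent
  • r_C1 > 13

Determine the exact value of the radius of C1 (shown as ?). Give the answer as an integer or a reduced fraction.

15

1. [int C1,C2]  r_C1² − 24r_C1 + 135 = 0  ⇒  r_C1 = 9 or 15
2. given r_C1 > 13: keep 15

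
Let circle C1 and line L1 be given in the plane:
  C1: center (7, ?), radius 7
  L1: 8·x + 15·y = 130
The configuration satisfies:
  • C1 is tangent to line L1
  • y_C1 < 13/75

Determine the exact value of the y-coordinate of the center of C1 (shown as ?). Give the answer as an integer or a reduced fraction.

-3

1. [C1‖L1]  y_C1² − (148/15)y_C1 − 193/5 = 0  ⇒  y_C1 = -3 or 193/15
2. given y_C1 < 13/75: keep -3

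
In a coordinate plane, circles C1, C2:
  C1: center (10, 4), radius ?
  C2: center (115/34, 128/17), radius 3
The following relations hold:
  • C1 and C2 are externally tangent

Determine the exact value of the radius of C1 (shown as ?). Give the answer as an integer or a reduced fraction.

9/2

1. [ext C1·C2]  r_C1² + 6r_C1 − 189/4 = 0  ⇒  r_C1 = 9/2 (r>0 drops 1)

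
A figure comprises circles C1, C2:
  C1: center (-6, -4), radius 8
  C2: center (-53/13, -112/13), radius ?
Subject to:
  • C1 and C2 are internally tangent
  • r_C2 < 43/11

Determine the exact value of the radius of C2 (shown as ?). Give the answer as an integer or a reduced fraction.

1. [int C1,C2]  r_C2² − 16r_C2 + 39 = 0  ⇒  r_C2 = 3 or 13
2. given r_C2 < 43/11: keep 3

3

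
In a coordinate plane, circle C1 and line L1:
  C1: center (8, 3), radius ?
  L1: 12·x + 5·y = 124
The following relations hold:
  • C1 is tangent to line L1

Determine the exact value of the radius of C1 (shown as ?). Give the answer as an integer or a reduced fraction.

1. [C1‖L1]  r_C1² − 1 = 0  ⇒  r_C1 = 1 (r>0 drops 1)

1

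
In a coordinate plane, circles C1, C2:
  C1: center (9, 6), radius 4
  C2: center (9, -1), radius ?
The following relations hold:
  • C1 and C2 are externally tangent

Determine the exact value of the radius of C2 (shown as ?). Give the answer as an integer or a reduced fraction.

3

1. [ext C1·C2]  r_C2² + 8r_C2 − 33 = 0  ⇒  r_C2 = 3 (r>0 drops 1)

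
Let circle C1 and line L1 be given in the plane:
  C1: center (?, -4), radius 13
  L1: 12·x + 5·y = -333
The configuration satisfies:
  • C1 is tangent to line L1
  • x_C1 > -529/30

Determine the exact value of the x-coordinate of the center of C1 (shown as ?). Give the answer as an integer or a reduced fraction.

-12

1. [C1‖L1]  x_C1² + (313/6)x_C1 + 482 = 0  ⇒  x_C1 = -241/6 or -12
2. given x_C1 > -529/30: keep -12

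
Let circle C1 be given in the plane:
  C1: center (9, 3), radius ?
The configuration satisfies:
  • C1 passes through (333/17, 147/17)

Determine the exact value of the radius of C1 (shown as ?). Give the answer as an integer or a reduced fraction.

1. [C1∋P]  r_C1² − 144 = 0  ⇒  r_C1 = 12 (r>0 drops 1)

12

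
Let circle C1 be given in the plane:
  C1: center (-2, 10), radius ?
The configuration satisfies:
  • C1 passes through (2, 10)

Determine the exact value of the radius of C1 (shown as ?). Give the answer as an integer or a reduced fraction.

4

1. [C1∋P]  r_C1² − 16 = 0  ⇒  r_C1 = 4 (r>0 drops 1)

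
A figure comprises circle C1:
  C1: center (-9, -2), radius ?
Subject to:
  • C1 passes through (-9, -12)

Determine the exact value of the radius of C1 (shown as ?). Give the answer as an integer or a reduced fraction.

10

1. [C1∋P]  r_C1² − 100 = 0  ⇒  r_C1 = 10 (r>0 drops 1)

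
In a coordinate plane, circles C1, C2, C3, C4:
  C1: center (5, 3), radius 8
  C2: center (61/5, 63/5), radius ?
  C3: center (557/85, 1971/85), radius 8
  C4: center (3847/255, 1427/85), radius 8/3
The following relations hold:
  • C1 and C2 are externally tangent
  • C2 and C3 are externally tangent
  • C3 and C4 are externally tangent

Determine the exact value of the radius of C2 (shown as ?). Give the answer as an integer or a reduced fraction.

4

1. [ext C1·C2]  r_C2² + 16r_C2 − 80 = 0  ⇒  r_C2 = 4 (r>0 drops 1)
2. [ext C2·C3]  r_C2² + 16r_C2 − 80 = 0  ⇒  r_C2 = 4 (r>0 drops 1)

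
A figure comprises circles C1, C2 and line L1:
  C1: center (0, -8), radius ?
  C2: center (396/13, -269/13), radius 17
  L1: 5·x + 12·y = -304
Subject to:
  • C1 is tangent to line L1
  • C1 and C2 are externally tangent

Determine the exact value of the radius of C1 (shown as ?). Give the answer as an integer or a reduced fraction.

1. [C1‖L1]  r_C1² − 256 = 0  ⇒  r_C1 = 16 (r>0 drops 1)
2. [ext C1·C2]  r_C1² + 34r_C1 − 800 = 0  ⇒  r_C1 = 16 (r>0 drops 1)

16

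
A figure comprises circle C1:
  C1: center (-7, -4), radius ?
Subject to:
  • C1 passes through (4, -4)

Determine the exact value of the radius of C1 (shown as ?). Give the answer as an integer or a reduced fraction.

11

1. [C1∋P]  r_C1² − 121 = 0  ⇒  r_C1 = 11 (r>0 drops 1)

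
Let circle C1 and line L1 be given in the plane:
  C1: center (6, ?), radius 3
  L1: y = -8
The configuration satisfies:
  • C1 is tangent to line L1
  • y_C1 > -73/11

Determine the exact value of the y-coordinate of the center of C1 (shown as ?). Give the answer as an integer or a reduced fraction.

1. [C1‖L1]  y_C1² + 16y_C1 + 55 = 0  ⇒  y_C1 = -11 or -5
2. given y_C1 > -73/11: keep -5

-5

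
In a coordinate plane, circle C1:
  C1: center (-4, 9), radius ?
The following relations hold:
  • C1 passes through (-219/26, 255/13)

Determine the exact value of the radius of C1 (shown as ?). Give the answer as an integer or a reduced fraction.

1. [C1∋P]  r_C1² − 529/4 = 0  ⇒  r_C1 = 23/2 (r>0 drops 1)

23/2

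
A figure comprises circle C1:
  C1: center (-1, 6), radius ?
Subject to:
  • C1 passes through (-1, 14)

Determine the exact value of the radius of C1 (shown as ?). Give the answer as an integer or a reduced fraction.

1. [C1∋P]  r_C1² − 64 = 0  ⇒  r_C1 = 8 (r>0 drops 1)

8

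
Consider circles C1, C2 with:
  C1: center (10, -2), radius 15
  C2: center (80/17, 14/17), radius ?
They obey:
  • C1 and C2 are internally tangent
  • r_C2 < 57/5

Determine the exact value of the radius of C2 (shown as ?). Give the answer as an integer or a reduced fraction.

9

1. [int C1,C2]  r_C2² − 30r_C2 + 189 = 0  ⇒  r_C2 = 9 or 21
2. given r_C2 < 57/5: keep 9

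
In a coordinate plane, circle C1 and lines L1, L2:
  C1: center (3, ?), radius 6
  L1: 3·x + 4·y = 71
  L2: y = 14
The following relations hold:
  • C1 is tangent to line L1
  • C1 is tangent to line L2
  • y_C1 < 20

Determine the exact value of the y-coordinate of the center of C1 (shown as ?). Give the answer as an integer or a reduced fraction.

8

1. [C1‖L1]  y_C1² − 31y_C1 + 184 = 0  ⇒  y_C1 = 8 or 23
2. [C1‖L2]  y_C1² − 28y_C1 + 160 = 0  ⇒  y_C1 = 8 or 20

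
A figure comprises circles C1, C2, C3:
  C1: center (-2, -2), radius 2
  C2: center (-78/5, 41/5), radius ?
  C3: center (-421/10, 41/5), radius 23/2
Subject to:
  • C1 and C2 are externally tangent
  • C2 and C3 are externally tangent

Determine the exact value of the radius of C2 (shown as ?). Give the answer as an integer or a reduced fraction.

15

1. [ext C1·C2]  r_C2² + 4r_C2 − 285 = 0  ⇒  r_C2 = 15 (r>0 drops 1)
2. [ext C2·C3]  r_C2² + 23r_C2 − 570 = 0  ⇒  r_C2 = 15 (r>0 drops 1)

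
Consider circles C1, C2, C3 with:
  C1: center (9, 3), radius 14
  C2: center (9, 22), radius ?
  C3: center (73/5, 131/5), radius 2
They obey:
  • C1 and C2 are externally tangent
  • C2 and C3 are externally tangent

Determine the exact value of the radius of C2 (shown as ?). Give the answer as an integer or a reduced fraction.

1. [ext C1·C2]  r_C2² + 28r_C2 − 165 = 0  ⇒  r_C2 = 5 (r>0 drops 1)
2. [ext C2·C3]  r_C2² + 4r_C2 − 45 = 0  ⇒  r_C2 = 5 (r>0 drops 1)

5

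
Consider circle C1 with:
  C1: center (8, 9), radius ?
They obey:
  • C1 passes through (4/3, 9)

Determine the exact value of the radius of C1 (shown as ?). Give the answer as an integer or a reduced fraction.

1. [C1∋P]  r_C1² − 400/9 = 0  ⇒  r_C1 = 20/3 (r>0 drops 1)

20/3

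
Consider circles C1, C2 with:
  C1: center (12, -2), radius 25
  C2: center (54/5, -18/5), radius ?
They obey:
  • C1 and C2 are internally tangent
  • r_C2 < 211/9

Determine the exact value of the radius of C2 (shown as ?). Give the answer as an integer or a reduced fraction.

23

1. [int C1,C2]  r_C2² − 50r_C2 + 621 = 0  ⇒  r_C2 = 23 or 27
2. given r_C2 < 211/9: keep 23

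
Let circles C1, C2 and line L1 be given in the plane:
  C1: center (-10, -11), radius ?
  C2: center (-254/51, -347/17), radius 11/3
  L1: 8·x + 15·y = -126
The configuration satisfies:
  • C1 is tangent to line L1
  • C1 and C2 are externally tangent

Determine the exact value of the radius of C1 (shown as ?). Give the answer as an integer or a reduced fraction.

7

1. [C1‖L1]  r_C1² − 49 = 0  ⇒  r_C1 = 7 (r>0 drops 1)
2. [ext C1·C2]  r_C1² + (22/3)r_C1 − 301/3 = 0  ⇒  r_C1 = 7 (r>0 drops 1)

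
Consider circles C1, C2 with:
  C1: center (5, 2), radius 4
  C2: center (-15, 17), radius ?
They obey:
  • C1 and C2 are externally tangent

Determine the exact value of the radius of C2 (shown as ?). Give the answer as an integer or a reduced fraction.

1. [ext C1·C2]  r_C2² + 8r_C2 − 609 = 0  ⇒  r_C2 = 21 (r>0 drops 1)

21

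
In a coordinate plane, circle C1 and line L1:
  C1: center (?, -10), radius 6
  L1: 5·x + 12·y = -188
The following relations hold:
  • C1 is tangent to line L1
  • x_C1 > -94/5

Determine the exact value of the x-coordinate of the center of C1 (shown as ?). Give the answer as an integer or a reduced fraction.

2

1. [C1‖L1]  x_C1² + (136/5)x_C1 − 292/5 = 0  ⇒  x_C1 = -146/5 or 2
2. given x_C1 > -94/5: keep 2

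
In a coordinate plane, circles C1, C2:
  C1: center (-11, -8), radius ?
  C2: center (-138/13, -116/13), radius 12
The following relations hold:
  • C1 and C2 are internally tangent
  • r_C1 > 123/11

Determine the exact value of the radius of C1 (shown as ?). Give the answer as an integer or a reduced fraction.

1. [int C1,C2]  r_C1² − 24r_C1 + 143 = 0  ⇒  r_C1 = 11 or 13
2. given r_C1 > 123/11: keep 13

13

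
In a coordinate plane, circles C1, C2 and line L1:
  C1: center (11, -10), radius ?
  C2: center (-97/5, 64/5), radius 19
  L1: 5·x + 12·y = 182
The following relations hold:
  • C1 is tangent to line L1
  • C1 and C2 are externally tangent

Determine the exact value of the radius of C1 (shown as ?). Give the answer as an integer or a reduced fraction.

1. [C1‖L1]  r_C1² − 361 = 0  ⇒  r_C1 = 19 (r>0 drops 1)
2. [ext C1·C2]  r_C1² + 38r_C1 − 1083 = 0  ⇒  r_C1 = 19 (r>0 drops 1)

19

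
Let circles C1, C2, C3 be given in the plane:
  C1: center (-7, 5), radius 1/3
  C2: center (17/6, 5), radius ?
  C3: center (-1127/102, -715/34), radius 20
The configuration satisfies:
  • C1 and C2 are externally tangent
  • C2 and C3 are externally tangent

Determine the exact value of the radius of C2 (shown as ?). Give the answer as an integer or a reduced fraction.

19/2

1. [ext C1·C2]  r_C2² + (2/3)r_C2 − 1159/12 = 0  ⇒  r_C2 = 19/2 (r>0 drops 1)
2. [ext C2·C3]  r_C2² + 40r_C2 − 1881/4 = 0  ⇒  r_C2 = 19/2 (r>0 drops 1)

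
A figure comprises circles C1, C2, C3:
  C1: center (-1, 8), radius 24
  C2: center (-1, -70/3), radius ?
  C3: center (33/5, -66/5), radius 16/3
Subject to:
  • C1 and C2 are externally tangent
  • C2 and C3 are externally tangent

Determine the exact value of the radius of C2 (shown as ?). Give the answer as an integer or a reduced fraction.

1. [ext C1·C2]  r_C2² + 48r_C2 − 3652/9 = 0  ⇒  r_C2 = 22/3 (r>0 drops 1)
2. [ext C2·C3]  r_C2² + (32/3)r_C2 − 132 = 0  ⇒  r_C2 = 22/3 (r>0 drops 1)

22/3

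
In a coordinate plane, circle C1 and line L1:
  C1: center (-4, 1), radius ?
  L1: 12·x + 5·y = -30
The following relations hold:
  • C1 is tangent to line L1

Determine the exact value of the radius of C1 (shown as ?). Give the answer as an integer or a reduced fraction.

1

1. [C1‖L1]  r_C1² − 1 = 0  ⇒  r_C1 = 1 (r>0 drops 1)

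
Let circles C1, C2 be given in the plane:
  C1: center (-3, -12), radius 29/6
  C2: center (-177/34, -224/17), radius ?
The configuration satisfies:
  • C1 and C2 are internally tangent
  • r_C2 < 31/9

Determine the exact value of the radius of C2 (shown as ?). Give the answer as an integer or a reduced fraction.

1. [int C1,C2]  r_C2² − (29/3)r_C2 + 154/9 = 0  ⇒  r_C2 = 7/3 or 22/3
2. given r_C2 < 31/9: keep 7/3

7/3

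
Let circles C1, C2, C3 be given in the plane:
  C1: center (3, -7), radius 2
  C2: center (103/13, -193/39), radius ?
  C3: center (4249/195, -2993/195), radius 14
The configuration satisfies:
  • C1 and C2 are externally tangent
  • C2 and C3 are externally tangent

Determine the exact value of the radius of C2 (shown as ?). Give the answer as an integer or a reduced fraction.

10/3

1. [ext C1·C2]  r_C2² + 4r_C2 − 220/9 = 0  ⇒  r_C2 = 10/3 (r>0 drops 1)
2. [ext C2·C3]  r_C2² + 28r_C2 − 940/9 = 0  ⇒  r_C2 = 10/3 (r>0 drops 1)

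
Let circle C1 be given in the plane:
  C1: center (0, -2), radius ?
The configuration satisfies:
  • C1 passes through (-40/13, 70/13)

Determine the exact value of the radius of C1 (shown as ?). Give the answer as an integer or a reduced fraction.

8

1. [C1∋P]  r_C1² − 64 = 0  ⇒  r_C1 = 8 (r>0 drops 1)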